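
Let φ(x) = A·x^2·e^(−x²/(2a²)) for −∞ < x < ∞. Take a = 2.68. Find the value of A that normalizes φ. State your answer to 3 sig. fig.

We need A² ∫|f|² dx = 1, taking the integral from −∞ to ∞.
Differentiating ∫e^(−αx²) dx = √(π/α) under α to get the higher moments, carrying out the integral gives A² · 3·√(π)·a^5/4.
Setting this equal to 1 gives A² = 1/(3·√(π)·a^5/4).
Substituting a = 2.68 gives A² = 0.005441, so A = 0.07376.

A ≈ 0.0738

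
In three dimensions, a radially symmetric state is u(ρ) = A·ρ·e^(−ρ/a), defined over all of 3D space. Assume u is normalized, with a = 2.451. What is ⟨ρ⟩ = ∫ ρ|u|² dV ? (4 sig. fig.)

⟨ρ⟩ ≈ 6.128

⟨ρ⟩ = ∫ ρ |u|² 4πρ² dρ over the full domain.
Using ∫₀^∞ ρⁿ e^(−αρ) dρ = n!/αⁿ⁺¹, since the A² factors cancel between numerator and denominator, ⟨ρ⟩ = 5·a/2.
Putting a = 2.451 gives 6.1275.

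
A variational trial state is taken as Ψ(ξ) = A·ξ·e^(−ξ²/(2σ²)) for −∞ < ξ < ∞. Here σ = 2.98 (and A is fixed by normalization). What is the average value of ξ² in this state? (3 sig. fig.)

⟨ξ^2⟩ ≈ 13.3

The expectation value is the |Ψ|²-weighted average of ξ^2: ∫ ξ^2|Ψ|² dξ.
Since the A² factors cancel between numerator and denominator, ⟨ξ²⟩ = 3·σ^2/2.
With σ = 2.98, ⟨ξ^2⟩ = 13.32.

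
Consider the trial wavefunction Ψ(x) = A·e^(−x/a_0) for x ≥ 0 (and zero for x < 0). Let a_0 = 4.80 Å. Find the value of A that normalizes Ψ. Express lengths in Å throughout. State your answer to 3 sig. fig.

The normalization condition is ∫|Ψ|² dx = 1 from 0 to ∞.
With ∫₀^∞ x^0 e^(−αx) dx = 0!/α^1, the integral (without the A² prefactor) comes out to a_0/2.
So A² = (a_0/2)^(−1).
With a_0 = 4.80: A² = 0.4167 and A = 0.6455.

A ≈ 0.645 Å^(-1/2)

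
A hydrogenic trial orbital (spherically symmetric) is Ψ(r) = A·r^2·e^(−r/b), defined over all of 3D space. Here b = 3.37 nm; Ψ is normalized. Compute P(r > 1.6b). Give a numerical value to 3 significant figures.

With dV = 4πr²dr, the probability is ∫|Ψ|² dV over r > 1.6b.
The full normalization integral is A²·[45·π·b^7/2] = 1, fixing A².
In terms of u = r/b (A², 4π and the length scale all cancel between numerator and denominator), P = [∫_{1.6}^{∞} u^6·e^(-2·u) du] / [∫_{0}^{∞} u^6·e^(-2·u) du].
An antiderivative of u^6·e^(-2·u) is -(4·u^6 + 12·u^5 + 30·u^4 + 60·u^3 + 90·u^2 + 90·u + 45)·e^(-2·u)/8; evaluating from 1.6 to ∞ gives ≈ 5.3740, while the full integral is 45/8.
Taking the ratio yields P = 0.9554.

P ≈ 0.955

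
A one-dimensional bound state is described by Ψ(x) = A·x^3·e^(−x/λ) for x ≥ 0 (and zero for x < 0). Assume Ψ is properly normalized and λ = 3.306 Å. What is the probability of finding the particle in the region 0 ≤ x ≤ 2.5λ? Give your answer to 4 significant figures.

The probability is P = ∫ |Ψ|² dx over [0, 2.5λ].
With A² fixed by ∫|Ψ|² = 1, i.e. A² = (45·λ^7/8)^(−1), substitute and integrate.
Let u = x/λ; then A² and the length scale cancel, so P = ∫_{0}^{2.5} u^6·e^(-2·u) du ÷ ∫_{0}^{∞} u^6·e^(-2·u) du.
With ∫ u^6·e^(-2·u) du = -(4·u^6 + 12·u^5 + 30·u^4 + 60·u^3 + 90·u^2 + 90·u + 45)·e^(-2·u)/8 + C, the region integral is ≈ 1.33772 and the full one is 45/8.
Taking the ratio, P = 0.23782.

P ≈ 0.2378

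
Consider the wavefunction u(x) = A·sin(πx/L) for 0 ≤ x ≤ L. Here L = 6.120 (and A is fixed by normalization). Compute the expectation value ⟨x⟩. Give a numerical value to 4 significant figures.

The expectation value is the |u|²-weighted average of x: ∫ x|u|² dx.
Evaluating both integrals, ⟨x⟩ = L/2.
Putting L = 6.120 gives 3.0600.

⟨x⟩ ≈ 3.060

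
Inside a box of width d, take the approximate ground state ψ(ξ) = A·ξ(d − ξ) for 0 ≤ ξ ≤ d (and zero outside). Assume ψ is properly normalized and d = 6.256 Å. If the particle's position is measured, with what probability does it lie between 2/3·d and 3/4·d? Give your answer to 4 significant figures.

P ≈ 0.1064

P = ∫_{2/3·d}^{3/4·d} |ψ(ξ)|² dξ.
Since A² = 1/(d^5/30), this is the region integral divided by the full normalization integral.
In terms of u = ξ/d (A² and the length scale cancel between numerator and denominator), P = [∫_{2/3}^{3/4} u^2·(1 - u)^2 du] / [∫_{0}^{1} u^2·(1 - u)^2 du].
With ∫ u^2·(1 - u)^2 du = u^3·(6·u^2 - 15·u + 10)/30 + C, the region integral is ≈ 0.00354536 and the full one is 1/30.
This works out to P = 0.10636.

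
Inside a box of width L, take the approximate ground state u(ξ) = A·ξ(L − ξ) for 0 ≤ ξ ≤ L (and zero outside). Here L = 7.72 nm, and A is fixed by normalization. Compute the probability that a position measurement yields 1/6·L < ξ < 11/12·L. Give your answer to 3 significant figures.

P ≈ 0.959

P = ∫_{1/6·L}^{11/12·L} |u(ξ)|² dξ.
The normalization integral ∫|u|²dξ over the whole domain equals L^5/30·A², and A² cancels in the ratio.
In terms of t = ξ/L (A² and the length scale cancel between numerator and denominator), P = [∫_{1/6}^{11/12} t^2·(1 - t)^2 dt] / [∫_{0}^{1} t^2·(1 - t)^2 dt].
An antiderivative of t^2·(1 - t)^2 is t^3·(6·t^2 - 15·t + 10)/30; evaluating from 1/6 to 11/12 gives ≈ 0.031981, while the full integral is 1/30.
Evaluating gives P = 4421/4608.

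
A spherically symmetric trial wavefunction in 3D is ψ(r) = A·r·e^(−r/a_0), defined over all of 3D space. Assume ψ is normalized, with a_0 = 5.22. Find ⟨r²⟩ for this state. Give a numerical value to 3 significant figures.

⟨r^2⟩ ≈ 204

The expectation value is the |ψ|²-weighted average of r^2: ∫ r^2|ψ|² 4πr² dr.
The ratio of the moment integral to the normalization integral gives ⟨r²⟩ = 15·a_0^2/2.
With a_0 = 5.22, ⟨r^2⟩ = 204.4.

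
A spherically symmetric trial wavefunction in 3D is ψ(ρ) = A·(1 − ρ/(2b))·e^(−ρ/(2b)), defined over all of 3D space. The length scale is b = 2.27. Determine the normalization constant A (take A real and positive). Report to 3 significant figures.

A ≈ 0.0583

We need A² ∫|f|² 4πρ² dρ = 1, taking the integral from 0 to ∞.
(Spherical symmetry: dV = 4πρ² dρ.)
The integral (without the A² prefactor) comes out to 8·π·b^3.
So A² = (8·π·b^3)^(−1).
Plugging in b = 2.27 yields A = 0.05832.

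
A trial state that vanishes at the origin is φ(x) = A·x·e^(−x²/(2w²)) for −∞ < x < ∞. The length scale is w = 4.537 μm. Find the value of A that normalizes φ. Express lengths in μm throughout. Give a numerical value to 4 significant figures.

We need A² ∫|f|² dx = 1, taking the integral from −∞ to ∞.
Carrying out the integral gives A² · √(π)·w^3/2.
Setting this equal to 1 gives A² = 1/(√(π)·w^3/2).
Substituting w = 4.537 gives A² = 0.012082, so A = 0.10992.

A ≈ 0.1099 μm^(-3/2)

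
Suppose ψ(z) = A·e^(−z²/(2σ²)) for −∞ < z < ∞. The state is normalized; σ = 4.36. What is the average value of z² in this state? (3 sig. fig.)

⟨z^2⟩ ≈ 9.50

The expectation value is the |ψ|²-weighted average of z^2: ∫ z^2|ψ|² dz.
With ∫_{−∞}^{∞} z^(2m) e^(−αz²) dz = (2m−1)!!·√π / (2^m α^(m+1/2)), the ratio of the moment integral to the normalization integral gives ⟨z²⟩ = σ^2/2.
With σ = 4.36, ⟨z^2⟩ = 9.505.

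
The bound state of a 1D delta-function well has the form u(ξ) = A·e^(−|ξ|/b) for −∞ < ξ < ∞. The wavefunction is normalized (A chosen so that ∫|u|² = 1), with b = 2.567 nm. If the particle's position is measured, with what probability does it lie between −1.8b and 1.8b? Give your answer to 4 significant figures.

P = ∫_{−1.8b}^{1.8b} |u(ξ)|² dξ.
With A² fixed by ∫|u|² = 1, i.e. A² = (b)^(−1), substitute and integrate.
By symmetry take twice the ξ ≥ 0 contribution in numerator and denominator; the 2's cancel. In terms of t = ξ/b (A² and the length scale cancel between numerator and denominator), P = [∫_{0}^{1.8} e^(-2·t) dt] / [∫_{0}^{∞} e^(-2·t) dt].
An antiderivative of e^(-2·t) is -e^(-2·t)/2; evaluating from 0 to 1.8 gives 1/2 - e^(-18/5)/2, while the full integral is 1/2.
The result is P = 0.97268.

P ≈ 0.9727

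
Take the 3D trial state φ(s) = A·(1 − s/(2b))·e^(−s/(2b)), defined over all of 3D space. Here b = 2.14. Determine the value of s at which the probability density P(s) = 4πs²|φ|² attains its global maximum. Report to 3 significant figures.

Set d/ds [P(s) = 4πs²|φ|²] = 0 and solve for s > 0.
This gives s = b·(√(5) + 3).
With b = 2.14, the most probable radial distance is 11.21.

s ≈ 11.2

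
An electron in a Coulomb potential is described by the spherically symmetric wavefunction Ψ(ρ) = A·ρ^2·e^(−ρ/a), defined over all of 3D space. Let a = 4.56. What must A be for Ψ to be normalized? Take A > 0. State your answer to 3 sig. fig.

We need A² ∫|f|² 4πρ² dρ = 1, taking the integral from 0 to ∞.
Recall ∫₀^∞ ρ^m e^(−ρ/β) dρ = m!·β^(m+1), the integral (without the A² prefactor) comes out to 45·π·a^7/2.
With a = 4.56: A² = 3.451E-7 and A = 0.0005874.

A ≈ 0.000587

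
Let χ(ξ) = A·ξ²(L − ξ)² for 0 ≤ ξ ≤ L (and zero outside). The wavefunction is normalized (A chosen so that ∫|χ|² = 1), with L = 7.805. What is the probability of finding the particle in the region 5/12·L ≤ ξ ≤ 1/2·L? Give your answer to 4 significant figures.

P ≈ 0.1977

The probability is P = ∫ |χ|² dξ over [5/12·L, 1/2·L].
With A² fixed by ∫|χ|² = 1, i.e. A² = (L^9/630)^(−1), substitute and integrate.
Substituting u = ξ/L, A² and the length scale cancel in the ratio: P = ∫_{5/12}^{1/2} u^4·(1 - u)^4 du / ∫_{0}^{1} u^4·(1 - u)^4 du.
Using ∫ u^4·(1 - u)^4 du = u^5·(70·u^4 - 315·u^3 + 540·u^2 - 420·u + 126)/630, the numerator is ≈ 0.000313762 and the denominator is 1/630.
Evaluating gives P = 0.19767.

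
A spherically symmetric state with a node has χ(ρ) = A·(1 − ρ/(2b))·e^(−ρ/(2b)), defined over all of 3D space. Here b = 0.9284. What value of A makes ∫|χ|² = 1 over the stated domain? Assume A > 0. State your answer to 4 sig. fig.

Require ∫ |χ|² 4πρ² dρ = 1 over the whole domain.
The angular integral contributes 4π, leaving ∫₀^∞ ρ²|χ|² dρ.
Using ∫₀^∞ ρⁿ e^(−αρ) dρ = n!/αⁿ⁺¹, ∫|χ|² 4πρ² dρ = A²·(8·π·b^3).
So A² = (8·π·b^3)^(−1).
Plugging in b = 0.9284 yields A = 0.22299.

A ≈ 0.2230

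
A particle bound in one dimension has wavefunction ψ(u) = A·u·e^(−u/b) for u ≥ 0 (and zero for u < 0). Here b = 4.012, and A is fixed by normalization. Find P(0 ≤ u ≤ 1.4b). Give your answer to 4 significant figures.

P = ∫_{0}^{1.4b} |ψ(u)|² du.
Since A² = 1/(b^3/4), this is the region integral divided by the full normalization integral.
Substituting t = u/b, A² and the length scale cancel in the ratio: P = ∫_{0}^{1.4} t^2·e^(-2·t) dt / ∫_{0}^{∞} t^2·e^(-2·t) dt.
Using ∫ t^2·e^(-2·t) dt = -(2·t^2 + 2·t + 1)·e^(-2·t)/4, the numerator is 1/4 - 193·e^(-14/5)/100 and the denominator is 1/4.
The result is P = 0.53055.

P ≈ 0.5305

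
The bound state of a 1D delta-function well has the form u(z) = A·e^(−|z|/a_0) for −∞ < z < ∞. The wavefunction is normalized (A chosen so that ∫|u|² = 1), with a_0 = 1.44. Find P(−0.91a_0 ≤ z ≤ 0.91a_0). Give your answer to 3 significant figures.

P = ∫_{−0.91a_0}^{0.91a_0} |u(z)|² dz.
With A² fixed by ∫|u|² = 1, i.e. A² = (a_0)^(−1), substitute and integrate.
By symmetry take twice the z ≥ 0 contribution in numerator and denominator; the 2's cancel. Let t = z/a_0; then A² and the length scale cancel, so P = ∫_{0}^{0.91} e^(-2·t) dt ÷ ∫_{0}^{∞} e^(-2·t) dt.
Using ∫ e^(-2·t) dt = -e^(-2·t)/2, the numerator is 1/2 - e^(-91/50)/2 and the denominator is 1/2.
The result is P = 0.8380.

P ≈ 0.838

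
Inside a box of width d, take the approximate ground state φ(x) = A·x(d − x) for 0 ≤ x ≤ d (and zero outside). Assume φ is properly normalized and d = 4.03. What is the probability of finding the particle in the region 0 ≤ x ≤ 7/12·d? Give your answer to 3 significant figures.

P = ∫_{0}^{7/12·d} |φ(x)|² dx.
With A² fixed by ∫|φ|² = 1, i.e. A² = (d^5/30)^(−1), substitute and integrate.
Substituting u = x/d, A² and the length scale cancel in the ratio: P = ∫_{0}^{7/12} u^2·(1 - u)^2 du / ∫_{0}^{1} u^2·(1 - u)^2 du.
An antiderivative of u^2·(1 - u)^2 is u^3·(6·u^2 - 15·u + 10)/30; evaluating from 0 to 7/12 gives ≈ 0.021779, while the full integral is 1/30.
This works out to P = 0.6534.

P ≈ 0.653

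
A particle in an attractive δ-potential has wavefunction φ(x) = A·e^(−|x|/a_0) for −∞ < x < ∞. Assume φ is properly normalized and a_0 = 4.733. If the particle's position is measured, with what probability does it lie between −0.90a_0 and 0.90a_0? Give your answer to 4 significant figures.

P ≈ 0.8347

The probability is P = ∫ |φ|² dx over [−0.90a_0, 0.90a_0].
Since A² = 1/(a_0), this is the region integral divided by the full normalization integral.
Both integrals are even about x = 0, so only the x ≥ 0 halves are needed (the factors of 2 cancel). Let u = x/a_0; then A² and the length scale cancel, so P = ∫_{0}^{0.90} e^(-2·u) du ÷ ∫_{0}^{∞} e^(-2·u) du.
With ∫ e^(-2·u) du = -e^(-2·u)/2 + C, the region integral is 1/2 - e^(-9/5)/2 and the full one is 1/2.
This works out to P = 0.83470.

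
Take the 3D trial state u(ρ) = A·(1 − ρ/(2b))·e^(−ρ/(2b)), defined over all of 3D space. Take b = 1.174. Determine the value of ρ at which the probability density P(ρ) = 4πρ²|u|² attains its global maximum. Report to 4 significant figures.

ρ ≈ 6.147

Differentiate P(ρ) = 4πρ²|u|² with respect to ρ and set to zero.
This gives ρ = b·(√(5) + 3).
With b = 1.174, the most probable radial distance is 6.1471.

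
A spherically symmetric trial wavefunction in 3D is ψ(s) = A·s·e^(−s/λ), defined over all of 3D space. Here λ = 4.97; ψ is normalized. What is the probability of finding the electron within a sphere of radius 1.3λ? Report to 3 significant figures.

With dV = 4πs²ds, the probability is ∫|ψ|² dV over s ≤ 1.3λ.
The full normalization integral is A²·[3·π·λ^5] = 1, fixing A².
In terms of u = s/λ (A², 4π and the length scale all cancel between numerator and denominator), P = [∫_{0}^{1.3} u^4·e^(-2·u) du] / [∫_{0}^{∞} u^4·e^(-2·u) du].
An antiderivative of u^4·e^(-2·u) is -(u^4/2 + u^3 + 3·u^2/2 + 3·u/2 + 3/4)·e^(-2·u); evaluating from 0 to 1.3 gives ≈ 0.091932, while the full integral is 3/4.
Taking the ratio yields P = 0.1226.

P ≈ 0.123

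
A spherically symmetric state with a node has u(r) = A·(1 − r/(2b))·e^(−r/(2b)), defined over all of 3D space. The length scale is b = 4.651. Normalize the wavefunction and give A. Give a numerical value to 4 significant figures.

Normalization requires ∫|u|² 4πr² dr = 1, integrated from 0 to ∞.
Carrying out the integral gives A² · 8·π·b^3.
Hence A² = 1/[8·π·b^3].
Plugging in b = 4.651 yields A = 0.019887.

A ≈ 0.01989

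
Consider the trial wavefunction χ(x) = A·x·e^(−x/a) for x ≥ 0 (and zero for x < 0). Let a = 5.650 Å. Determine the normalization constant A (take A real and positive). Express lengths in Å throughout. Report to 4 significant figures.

A ≈ 0.1489 Å^(-3/2)

Require ∫ |χ|² dx = 1 over the whole domain.
With χ = A·x·e^(−x/a), the integral evaluates to A²·[a^3/4].
Setting this equal to 1 gives A² = 1/(a^3/4).
Substituting a = 5.650 gives A² = 0.022178, so A = 0.14892.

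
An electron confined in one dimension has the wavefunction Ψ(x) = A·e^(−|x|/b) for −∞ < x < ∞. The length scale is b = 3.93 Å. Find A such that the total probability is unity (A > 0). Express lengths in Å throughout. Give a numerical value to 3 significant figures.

A ≈ 0.504 Å^(-1/2)

Normalization requires ∫|Ψ|² dx = 1, integrated from −∞ to ∞.
Using ∫₀^∞ xⁿ e^(−αx) dx = n!/αⁿ⁺¹, ∫|Ψ|² dx = A²·(b).
Substituting b = 3.93 gives A² = 0.2545, so A = 0.5044.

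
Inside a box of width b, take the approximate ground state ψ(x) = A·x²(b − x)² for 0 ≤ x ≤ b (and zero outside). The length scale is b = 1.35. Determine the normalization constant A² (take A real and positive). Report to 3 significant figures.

Require ∫ |ψ|² dx = 1 over the whole domain.
Expanding the polynomial and integrating term by term, with ψ = A·x²(b − x)², the integral evaluates to A²·[b^9/630].
Setting this equal to 1 gives A² = 1/(b^9/630).
Substituting b = 1.35 gives A² = 42.30, so A = 6.504.

A^2 ≈ 42.3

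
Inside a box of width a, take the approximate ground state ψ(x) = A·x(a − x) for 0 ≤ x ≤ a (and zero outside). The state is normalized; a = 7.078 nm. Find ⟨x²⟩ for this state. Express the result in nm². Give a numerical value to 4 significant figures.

By definition ⟨x²⟩ = ∫ x^2 |ψ(x)|² dx.
Evaluating both integrals, ⟨x²⟩ = 2·a^2/7.
Putting a = 7.078 gives 14.314.

⟨x^2⟩ ≈ 14.31 nm^2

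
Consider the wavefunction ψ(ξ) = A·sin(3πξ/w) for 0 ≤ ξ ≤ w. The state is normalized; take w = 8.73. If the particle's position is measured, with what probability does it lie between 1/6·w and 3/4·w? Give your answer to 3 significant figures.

The probability is P = ∫ |ψ|² dξ over [1/6·w, 3/4·w].
With A² fixed by ∫|ψ|² = 1, i.e. A² = (w/2)^(−1), substitute and integrate.
In terms of u = ξ/w (A² and the length scale cancel between numerator and denominator), P = [∫_{1/6}^{3/4} sin(3·π·u)^2 du] / [∫_{0}^{1} sin(3·π·u)^2 du].
With ∫ sin(3·π·u)^2 du = u/2 - sin(6·π·u)/(12·π) + C, the region integral is 7/24 - 1/(12·π) and the full one is 1/2.
This works out to P = (-2 + 7·π)/(12·π).

P ≈ 0.530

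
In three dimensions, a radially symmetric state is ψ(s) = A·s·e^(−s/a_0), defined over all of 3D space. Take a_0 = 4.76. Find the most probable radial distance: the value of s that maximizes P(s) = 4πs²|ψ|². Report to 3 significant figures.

Set d/ds [P(s) = 4πs²|ψ|²] = 0 and solve for s > 0.
Solving yields s = 2·a_0.
With a_0 = 4.76, the most probable radial distance is 9.520.

s ≈ 9.52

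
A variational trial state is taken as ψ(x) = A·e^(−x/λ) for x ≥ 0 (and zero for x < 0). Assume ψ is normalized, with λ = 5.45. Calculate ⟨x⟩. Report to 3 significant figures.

⟨x⟩ ≈ 2.73

⟨x⟩ = ∫ x |ψ|² dx over the full domain.
Recall ∫₀^∞ x^m e^(−x/β) dx = m!·β^(m+1), since the A² factors cancel between numerator and denominator, ⟨x⟩ = λ/2.
Putting λ = 5.45 gives 2.725.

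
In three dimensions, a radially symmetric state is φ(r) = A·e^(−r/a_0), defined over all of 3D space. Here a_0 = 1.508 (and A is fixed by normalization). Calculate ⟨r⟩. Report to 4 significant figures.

⟨r⟩ ≈ 2.262

The expectation value is the |φ|²-weighted average of r: ∫ r|φ|² 4πr² dr.
The ratio of the moment integral to the normalization integral gives ⟨r⟩ = 3·a_0/2.
Putting a_0 = 1.508 gives 2.2620.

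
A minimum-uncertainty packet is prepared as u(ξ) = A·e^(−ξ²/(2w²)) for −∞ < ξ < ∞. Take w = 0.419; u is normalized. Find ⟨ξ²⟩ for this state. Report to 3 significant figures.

⟨ξ^2⟩ ≈ 0.0878

By definition ⟨ξ²⟩ = ∫ ξ^2 |u(ξ)|² dξ.
Differentiating ∫e^(−αξ²) dξ = √(π/α) under α to get the higher moments, the ratio of the moment integral to the normalization integral gives ⟨ξ²⟩ = w^2/2.
Putting w = 0.419 gives 0.08778.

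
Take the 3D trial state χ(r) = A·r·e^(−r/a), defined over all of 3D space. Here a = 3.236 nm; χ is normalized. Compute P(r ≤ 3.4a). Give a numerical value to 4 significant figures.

With dV = 4πr²dr, the probability is ∫|χ|² dV over r ≤ 3.4a.
The full normalization integral is A²·[3·π·a^5] = 1, fixing A².
Substituting u = r/a, A², 4π and the length scale all cancel in the ratio: P = ∫_{0}^{3.4} u^4·e^(-2·u) du / ∫_{0}^{∞} u^4·e^(-2·u) du.
An antiderivative of u^4·e^(-2·u) is -(u^4/2 + u^3 + 3·u^2/2 + 3·u/2 + 3/4)·e^(-2·u); evaluating from 0 to 3.4 gives ≈ 0.605977, while the full integral is 3/4.
The region integral divided by the full integral gives P = 0.80797.

P ≈ 0.8080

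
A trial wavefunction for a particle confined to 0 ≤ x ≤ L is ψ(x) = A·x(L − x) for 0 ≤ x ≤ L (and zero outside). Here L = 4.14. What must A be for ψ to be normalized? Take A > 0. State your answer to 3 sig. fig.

Normalization requires ∫|ψ|² dx = 1, integrated from 0 to L.
The integral (without the A² prefactor) comes out to L^5/30.
Hence A² = 1/[L^5/30].
Substituting L = 4.14 gives A² = 0.02467, so A = 0.1571.

A ≈ 0.157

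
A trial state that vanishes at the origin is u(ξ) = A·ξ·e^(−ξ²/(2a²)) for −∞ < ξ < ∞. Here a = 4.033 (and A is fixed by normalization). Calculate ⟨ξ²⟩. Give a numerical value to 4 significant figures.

The expectation value is the |u|²-weighted average of ξ^2: ∫ ξ^2|u|² dξ.
The ratio of the moment integral to the normalization integral gives ⟨ξ²⟩ = 3·a^2/2.
Putting a = 4.033 gives 24.398.

⟨ξ^2⟩ ≈ 24.40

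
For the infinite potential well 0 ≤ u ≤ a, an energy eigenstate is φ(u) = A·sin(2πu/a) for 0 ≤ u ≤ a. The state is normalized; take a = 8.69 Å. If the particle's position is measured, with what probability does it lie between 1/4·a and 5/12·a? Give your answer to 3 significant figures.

P = ∫_{1/4·a}^{5/12·a} |φ(u)|² du.
With A² fixed by ∫|φ|² = 1, i.e. A² = (a/2)^(−1), substitute and integrate.
Let t = u/a; then A² and the length scale cancel, so P = ∫_{1/4}^{5/12} sin(2·π·t)^2 dt ÷ ∫_{0}^{1} sin(2·π·t)^2 dt.
An antiderivative of sin(2·π·t)^2 is t/2 - sin(4·π·t)/(8·π); evaluating from 1/4 to 5/12 gives √(3)/(16·π) + 1/12, while the full integral is 1/2.
Taking the ratio, P = (√(3)/8 + π/6)/π.

P ≈ 0.236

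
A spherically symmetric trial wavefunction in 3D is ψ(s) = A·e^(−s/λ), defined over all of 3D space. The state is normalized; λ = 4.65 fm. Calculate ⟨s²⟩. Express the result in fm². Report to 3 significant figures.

⟨s^2⟩ ≈ 64.9 fm^2

The expectation value is the |ψ|²-weighted average of s^2: ∫ s^2|ψ|² 4πs² ds.
Since the A² factors cancel between numerator and denominator, ⟨s²⟩ = 3·λ^2.
Putting λ = 4.65 gives 64.87.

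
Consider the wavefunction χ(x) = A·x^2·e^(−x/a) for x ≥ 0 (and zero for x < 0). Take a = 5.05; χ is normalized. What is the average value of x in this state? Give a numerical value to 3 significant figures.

⟨x⟩ = ∫ x |χ|² dx over the full domain.
Using ∫₀^∞ xⁿ e^(−αx) dx = n!/αⁿ⁺¹, evaluating both integrals, ⟨x⟩ = 5·a/2.
With a = 5.05, ⟨x⟩ = 12.63.

⟨x⟩ ≈ 12.6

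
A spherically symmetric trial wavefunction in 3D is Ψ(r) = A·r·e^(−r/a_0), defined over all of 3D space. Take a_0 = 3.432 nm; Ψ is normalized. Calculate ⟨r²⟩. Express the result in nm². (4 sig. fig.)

⟨r^2⟩ ≈ 88.34 nm^2

The expectation value is the |Ψ|²-weighted average of r^2: ∫ r^2|Ψ|² 4πr² dr.
The ratio of the moment integral to the normalization integral gives ⟨r²⟩ = 15·a_0^2/2.
With a_0 = 3.432, ⟨r^2⟩ = 88.340.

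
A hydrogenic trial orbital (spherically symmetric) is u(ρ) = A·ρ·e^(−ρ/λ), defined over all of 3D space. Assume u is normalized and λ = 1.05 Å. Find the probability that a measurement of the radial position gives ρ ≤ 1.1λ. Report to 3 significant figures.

P = ∫ |u|² 4πρ² dρ over ρ ≤ 1.1λ.
Normalization gives A² = 1/(3·π·λ^5).
Substituting t = ρ/λ, A², 4π and the length scale all cancel in the ratio: P = ∫_{0}^{1.1} t^4·e^(-2·t) dt / ∫_{0}^{∞} t^4·e^(-2·t) dt.
With ∫ t^4·e^(-2·t) dt = -(t^4/2 + t^3 + 3·t^2/2 + 3·t/2 + 3/4)·e^(-2·t) + C, the region integral is ≈ 0.054372 and the full one is 3/4.
The region integral divided by the full integral gives P = 0.07250.

P ≈ 0.0725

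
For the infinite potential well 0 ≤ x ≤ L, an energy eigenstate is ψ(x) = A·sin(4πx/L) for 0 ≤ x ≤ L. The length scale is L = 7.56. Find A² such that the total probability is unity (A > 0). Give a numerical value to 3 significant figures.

Require ∫ |ψ|² dx = 1 over the whole domain.
Using sin²θ = (1 − cos 2θ)/2, the integral (without the A² prefactor) comes out to L/2.
With L = 7.56: A² = 0.2646 and A = 0.5143.

A^2 ≈ 0.265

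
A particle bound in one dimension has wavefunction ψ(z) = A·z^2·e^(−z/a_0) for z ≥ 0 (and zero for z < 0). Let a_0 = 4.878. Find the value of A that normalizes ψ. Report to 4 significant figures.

The normalization condition is ∫|ψ|² dz = 1 from 0 to ∞.
The integral (without the A² prefactor) comes out to 3·a_0^5/4.
Setting this equal to 1 gives A² = 1/(3·a_0^5/4).
With a_0 = 4.878: A² = 0.00048276 and A = 0.021972.

A ≈ 0.02197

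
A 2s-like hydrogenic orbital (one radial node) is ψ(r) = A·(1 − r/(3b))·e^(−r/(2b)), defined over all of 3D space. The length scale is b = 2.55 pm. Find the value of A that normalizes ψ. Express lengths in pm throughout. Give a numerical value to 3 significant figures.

Require ∫ |ψ|² 4πr² dr = 1 over the whole domain.
(Spherical symmetry: dV = 4πr² dr.)
The integral (without the A² prefactor) comes out to 8·π·b^3/3.
So A² = (8·π·b^3/3)^(−1).
Substituting b = 2.55 gives A² = 0.007199, so A = 0.08485.

A ≈ 0.0848 pm^(-3/2)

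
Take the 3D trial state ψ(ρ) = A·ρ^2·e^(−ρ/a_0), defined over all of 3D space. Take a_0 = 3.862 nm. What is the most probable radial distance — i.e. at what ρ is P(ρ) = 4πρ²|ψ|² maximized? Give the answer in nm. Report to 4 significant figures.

The maximum of P(ρ) = 4πρ²|ψ|² occurs where its derivative vanishes.
Solving yields ρ = 3·a_0.
With a_0 = 3.862, the most probable radial distance is 11.586 nm.

ρ ≈ 11.59 nm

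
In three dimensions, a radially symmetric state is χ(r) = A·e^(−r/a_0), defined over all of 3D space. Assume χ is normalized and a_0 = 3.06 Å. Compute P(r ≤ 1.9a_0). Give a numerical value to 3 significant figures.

Integrate the radial probability density 4πr²|χ|² over r ≤ 1.9a_0.
Normalization gives A² = 1/(π·a_0^3).
Let u = r/a_0; then A², 4π and the length scale all cancel, so P = ∫_{0}^{1.9} u^2·e^(-2·u) du ÷ ∫_{0}^{∞} u^2·e^(-2·u) du.
Using ∫ u^2·e^(-2·u) du = -(2·u^2 + 2·u + 1)·e^(-2·u)/4, the numerator is 1/4 - 601·e^(-19/5)/200 and the denominator is 1/4.
The region integral divided by the full integral gives P = 0.7311.

P ≈ 0.731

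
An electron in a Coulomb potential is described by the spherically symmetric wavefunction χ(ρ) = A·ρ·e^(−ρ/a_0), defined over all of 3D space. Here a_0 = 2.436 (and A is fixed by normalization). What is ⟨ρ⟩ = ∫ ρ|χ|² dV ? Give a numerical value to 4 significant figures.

⟨ρ⟩ ≈ 6.090

By definition ⟨ρ⟩ = ∫ ρ |χ(ρ)|² 4πρ² dρ.
Recall ∫₀^∞ ρ^m e^(−ρ/β) dρ = m!·β^(m+1), since the A² factors cancel between numerator and denominator, ⟨ρ⟩ = 5·a_0/2.
Putting a_0 = 2.436 gives 6.0900.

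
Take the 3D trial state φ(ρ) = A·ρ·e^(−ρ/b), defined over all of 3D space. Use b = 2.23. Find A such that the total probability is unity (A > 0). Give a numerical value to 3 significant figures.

A ≈ 0.0439

The normalization condition is ∫|φ|² 4πρ² dρ = 1 from 0 to ∞.
(Spherical symmetry: dV = 4πρ² dρ.)
Using ∫₀^∞ ρⁿ e^(−αρ) dρ = n!/αⁿ⁺¹, with φ = A·ρ·e^(−ρ/b), the integral evaluates to A²·[3·π·b^5].
So A² = (3·π·b^5)^(−1).
Plugging in b = 2.23 yields A = 0.04386.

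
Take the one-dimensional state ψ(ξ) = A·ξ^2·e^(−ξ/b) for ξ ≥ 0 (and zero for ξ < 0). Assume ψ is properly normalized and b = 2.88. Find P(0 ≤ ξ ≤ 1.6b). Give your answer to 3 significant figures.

P ≈ 0.219

|ψ|² is the probability density, so P = ∫_{0}^{1.6b} |ψ|² dξ.
With A² fixed by ∫|ψ|² = 1, i.e. A² = (3·b^5/4)^(−1), substitute and integrate.
In terms of u = ξ/b (A² and the length scale cancel between numerator and denominator), P = [∫_{0}^{1.6} u^4·e^(-2·u) du] / [∫_{0}^{∞} u^4·e^(-2·u) du].
An antiderivative of u^4·e^(-2·u) is -(u^4/2 + u^3 + 3·u^2/2 + 3·u/2 + 3/4)·e^(-2·u); evaluating from 0 to 1.6 gives ≈ 0.16454, while the full integral is 3/4.
Taking the ratio, P = 0.2194.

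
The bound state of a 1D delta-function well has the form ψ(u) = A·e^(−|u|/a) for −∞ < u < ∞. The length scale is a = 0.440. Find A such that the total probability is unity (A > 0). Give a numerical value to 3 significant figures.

A ≈ 1.51

Require ∫ |ψ|² du = 1 over the whole domain.
The integral (without the A² prefactor) comes out to a.
So A² = (a)^(−1).
Plugging in a = 0.440 yields A = 1.508.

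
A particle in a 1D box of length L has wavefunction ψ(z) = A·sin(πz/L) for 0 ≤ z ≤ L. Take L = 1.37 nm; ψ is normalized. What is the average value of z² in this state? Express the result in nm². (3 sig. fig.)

The expectation value is the |ψ|²-weighted average of z^2: ∫ z^2|ψ|² dz.
The ratio of the moment integral to the normalization integral gives ⟨z²⟩ = -L^2/(2·π^2) + L^2/3.
With L = 1.37, ⟨z^2⟩ = 0.5305.

⟨z^2⟩ ≈ 0.531 nm^2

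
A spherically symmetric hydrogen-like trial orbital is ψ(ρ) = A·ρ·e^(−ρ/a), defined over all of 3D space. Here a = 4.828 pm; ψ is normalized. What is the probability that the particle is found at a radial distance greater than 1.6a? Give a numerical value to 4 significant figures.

P = ∫ |ψ|² 4πρ² dρ over ρ > 1.6a.
The full normalization integral is A²·[3·π·a^5] = 1, fixing A².
Let u = ρ/a; then A², 4π and the length scale all cancel, so P = ∫_{1.6}^{∞} u^4·e^(-2·u) du ÷ ∫_{0}^{∞} u^4·e^(-2·u) du.
With ∫ u^4·e^(-2·u) du = -(u^4/2 + u^3 + 3·u^2/2 + 3·u/2 + 3/4)·e^(-2·u) + C, the region integral is ≈ 0.585459 and the full one is 3/4.
Taking the ratio yields P = 0.78061.

P ≈ 0.7806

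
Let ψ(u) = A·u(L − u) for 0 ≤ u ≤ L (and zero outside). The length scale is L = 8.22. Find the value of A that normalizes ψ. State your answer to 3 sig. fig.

The normalization condition is ∫|ψ|² du = 1 from 0 to L.
Expanding the polynomial and integrating term by term, ∫|ψ|² du = A²·(L^5/30).
So A² = (L^5/30)^(−1).
Plugging in L = 8.22 yields A = 0.02827.

A ≈ 0.0283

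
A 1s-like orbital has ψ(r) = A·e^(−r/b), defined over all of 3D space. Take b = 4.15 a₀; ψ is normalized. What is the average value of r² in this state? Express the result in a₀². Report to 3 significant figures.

⟨r^2⟩ ≈ 51.7 a₀^2

⟨r²⟩ = ∫ r^2 |ψ|² 4πr² dr over the full domain.
The ratio of the moment integral to the normalization integral gives ⟨r²⟩ = 3·b^2.
With b = 4.15, ⟨r^2⟩ = 51.67.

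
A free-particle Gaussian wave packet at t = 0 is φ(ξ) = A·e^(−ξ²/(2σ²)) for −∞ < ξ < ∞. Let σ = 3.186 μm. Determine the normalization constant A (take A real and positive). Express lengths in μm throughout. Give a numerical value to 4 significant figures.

The normalization condition is ∫|φ|² dξ = 1 from −∞ to ∞.
∫|φ|² dξ = A²·(√(π)·σ).
So A² = (√(π)·σ)^(−1).
Plugging in σ = 3.186 yields A = 0.42081.

A ≈ 0.4208 μm^(-1/2)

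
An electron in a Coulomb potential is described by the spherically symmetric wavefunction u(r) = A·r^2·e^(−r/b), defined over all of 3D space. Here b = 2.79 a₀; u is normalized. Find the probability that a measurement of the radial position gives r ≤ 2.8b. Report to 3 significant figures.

P ≈ 0.330

Integrate the radial probability density 4πr²|u|² over r ≤ 2.8b.
A² is fixed by ∫₀^∞ 4πr²|u|² dr = 1, i.e. A² = (45·π·b^7/2)^(−1).
Let t = r/b; then A², 4π and the length scale all cancel, so P = ∫_{0}^{2.8} t^6·e^(-2·t) dt ÷ ∫_{0}^{∞} t^6·e^(-2·t) dt.
An antiderivative of t^6·e^(-2·t) is -(4·t^6 + 12·t^5 + 30·t^4 + 60·t^3 + 90·t^2 + 90·t + 45)·e^(-2·t)/8; evaluating from 0 to 2.8 gives ≈ 1.8548, while the full integral is 45/8.
This evaluates to P = 0.3297.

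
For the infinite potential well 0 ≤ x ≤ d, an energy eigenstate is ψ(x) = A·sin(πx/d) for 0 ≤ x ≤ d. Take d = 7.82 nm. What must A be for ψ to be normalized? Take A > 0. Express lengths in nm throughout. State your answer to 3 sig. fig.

A ≈ 0.506 nm^(-1/2)

The normalization condition is ∫|ψ|² dx = 1 from 0 to d.
The integral (without the A² prefactor) comes out to d/2.
So A² = (d/2)^(−1).
Plugging in d = 7.82 yields A = 0.5057.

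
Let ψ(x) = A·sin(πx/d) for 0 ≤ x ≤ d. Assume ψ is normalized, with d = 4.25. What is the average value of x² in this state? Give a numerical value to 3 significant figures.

⟨x^2⟩ ≈ 5.11

By definition ⟨x²⟩ = ∫ x^2 |ψ(x)|² dx.
Since the A² factors cancel between numerator and denominator, ⟨x²⟩ = -d^2/(2·π^2) + d^2/3.
Putting d = 4.25 gives 5.106.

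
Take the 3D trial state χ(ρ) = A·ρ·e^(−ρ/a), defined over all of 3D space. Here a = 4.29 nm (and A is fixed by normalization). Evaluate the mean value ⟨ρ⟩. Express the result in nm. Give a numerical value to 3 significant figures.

⟨ρ⟩ ≈ 10.7 nm

⟨ρ⟩ = ∫ ρ |χ|² 4πρ² dρ over the full domain.
With ∫₀^∞ ρ^5 e^(−αρ) dρ = 5!/α^6, since the A² factors cancel between numerator and denominator, ⟨ρ⟩ = 5·a/2.
Putting a = 4.29 gives 10.73.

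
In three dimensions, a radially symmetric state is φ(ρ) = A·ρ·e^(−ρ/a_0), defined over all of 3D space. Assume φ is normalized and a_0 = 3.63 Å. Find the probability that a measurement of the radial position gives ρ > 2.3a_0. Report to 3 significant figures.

With dV = 4πρ²dρ, the probability is ∫|φ|² dV over ρ > 2.3a_0.
A² is fixed by ∫₀^∞ 4πρ²|φ|² dρ = 1, i.e. A² = (3·π·a_0^5)^(−1).
Let u = ρ/a_0; then A², 4π and the length scale all cancel, so P = ∫_{2.3}^{∞} u^4·e^(-2·u) du ÷ ∫_{0}^{∞} u^4·e^(-2·u) du.
An antiderivative of u^4·e^(-2·u) is -(u^4/2 + u^3 + 3·u^2/2 + 3·u/2 + 3/4)·e^(-2·u); evaluating from 2.3 to ∞ gives ≈ 0.38493, while the full integral is 3/4.
This evaluates to P = 0.5132.

P ≈ 0.513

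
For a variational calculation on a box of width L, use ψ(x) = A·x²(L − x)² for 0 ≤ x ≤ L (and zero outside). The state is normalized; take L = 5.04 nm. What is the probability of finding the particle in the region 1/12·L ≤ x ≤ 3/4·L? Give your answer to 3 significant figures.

P = ∫_{1/12·L}^{3/4·L} |ψ(x)|² dx.
Since A² = 1/(L^9/630), this is the region integral divided by the full normalization integral.
Let u = x/L; then A² and the length scale cancel, so P = ∫_{1/12}^{3/4} u^4·(1 - u)^4 du ÷ ∫_{0}^{1} u^4·(1 - u)^4 du.
An antiderivative of u^4·(1 - u)^4 is u^5·(70·u^4 - 315·u^3 + 540·u^2 - 420·u + 126)/630; evaluating from 1/12 to 3/4 gives ≈ 0.0015090, while the full integral is 1/630.
Taking the ratio, P = 0.9507.

P ≈ 0.951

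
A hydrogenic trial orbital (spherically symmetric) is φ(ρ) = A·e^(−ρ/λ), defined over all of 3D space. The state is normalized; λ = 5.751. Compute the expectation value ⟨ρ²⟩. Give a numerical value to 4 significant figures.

⟨ρ²⟩ = ∫ ρ^2 |φ|² 4πρ² dρ over the full domain.
Using ∫₀^∞ ρⁿ e^(−αρ) dρ = n!/αⁿ⁺¹, the ratio of the moment integral to the normalization integral gives ⟨ρ²⟩ = 3·λ^2.
Putting λ = 5.751 gives 99.222.

⟨ρ^2⟩ ≈ 99.22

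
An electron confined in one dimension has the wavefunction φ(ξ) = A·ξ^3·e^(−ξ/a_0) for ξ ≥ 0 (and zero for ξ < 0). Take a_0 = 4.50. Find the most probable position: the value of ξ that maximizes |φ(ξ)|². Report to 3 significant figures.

ξ ≈ 13.5

Set d/dξ [|φ(ξ)|²] = 0 and solve for ξ > 0.
Solving yields ξ = 3·a_0.
With a_0 = 4.50, the most probable position is 13.50.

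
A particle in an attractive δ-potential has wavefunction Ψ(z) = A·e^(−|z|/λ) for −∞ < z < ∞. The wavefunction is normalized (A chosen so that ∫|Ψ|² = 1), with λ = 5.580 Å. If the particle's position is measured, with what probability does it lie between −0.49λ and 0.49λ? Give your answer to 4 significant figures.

P ≈ 0.6247

P = ∫_{−0.49λ}^{0.49λ} |Ψ(z)|² dz.
Since A² = 1/(λ), this is the region integral divided by the full normalization integral.
Both integrals are even about z = 0, so only the z ≥ 0 halves are needed (the factors of 2 cancel). Let u = z/λ; then A² and the length scale cancel, so P = ∫_{0}^{0.49} e^(-2·u) du ÷ ∫_{0}^{∞} e^(-2·u) du.
With ∫ e^(-2·u) du = -e^(-2·u)/2 + C, the region integral is 1/2 - e^(-49/50)/2 and the full one is 1/2.
This works out to P = 0.62469.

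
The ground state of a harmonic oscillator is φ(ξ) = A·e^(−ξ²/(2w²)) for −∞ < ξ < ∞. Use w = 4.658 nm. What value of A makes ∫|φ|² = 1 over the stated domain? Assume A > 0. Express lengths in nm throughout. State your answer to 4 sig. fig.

Normalization requires ∫|φ|² dξ = 1, integrated from −∞ to ∞.
With φ = A·e^(−ξ²/(2w²)), the integral evaluates to A²·[√(π)·w].
With w = 4.658: A² = 0.12112 and A = 0.34803.

A ≈ 0.3480 nm^(-1/2)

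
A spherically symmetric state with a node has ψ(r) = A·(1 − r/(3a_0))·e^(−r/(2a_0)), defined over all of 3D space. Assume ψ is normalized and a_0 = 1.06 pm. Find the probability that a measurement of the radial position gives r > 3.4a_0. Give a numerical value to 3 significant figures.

Integrate the radial probability density 4πr²|ψ|² over r > 3.4a_0.
Normalization gives A² = 1/(8·π·a_0^3/3).
Let u = r/a_0; then A², 4π and the length scale all cancel, so P = ∫_{3.4}^{∞} u^2·(1 - u/3)^2·e^(-u) du ÷ ∫_{0}^{∞} u^2·(1 - u/3)^2·e^(-u) du.
Using ∫ u^2·(1 - u/3)^2·e^(-u) du = (-u^4 + 2·u^3 - 3·u^2 - 6·u - 6)·e^(-u)/9, the numerator is ≈ 0.43054 and the denominator is 2/3.
Taking the ratio yields P = 0.6458.

P ≈ 0.646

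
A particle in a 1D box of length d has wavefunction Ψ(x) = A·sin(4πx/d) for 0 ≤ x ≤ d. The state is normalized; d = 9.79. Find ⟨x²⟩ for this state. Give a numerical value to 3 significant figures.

⟨x^2⟩ ≈ 31.6

⟨x²⟩ = ∫ x^2 |Ψ|² dx over the full domain.
With ∫₀^d sin²(nπx/d) dx = d/2, the ratio of the moment integral to the normalization integral gives ⟨x²⟩ = -d^2/(32·π^2) + d^2/3.
Putting d = 9.79 gives 31.64.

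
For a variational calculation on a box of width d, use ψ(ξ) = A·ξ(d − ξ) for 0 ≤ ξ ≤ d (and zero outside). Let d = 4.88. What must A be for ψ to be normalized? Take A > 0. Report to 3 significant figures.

A ≈ 0.104

Require ∫ |ψ|² dξ = 1 over the whole domain.
Expanding the polynomial and integrating term by term, carrying out the integral gives A² · d^5/30.
Setting this equal to 1 gives A² = 1/(d^5/30).
Plugging in d = 4.88 yields A = 0.1041.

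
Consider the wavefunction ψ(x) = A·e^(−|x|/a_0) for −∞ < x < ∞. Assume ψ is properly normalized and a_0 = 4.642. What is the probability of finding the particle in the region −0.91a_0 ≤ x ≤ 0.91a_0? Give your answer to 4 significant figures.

P ≈ 0.8380

The probability is P = ∫ |ψ|² dx over [−0.91a_0, 0.91a_0].
Since A² = 1/(a_0), this is the region integral divided by the full normalization integral.
By symmetry take twice the x ≥ 0 contribution in numerator and denominator; the 2's cancel. In terms of u = x/a_0 (A² and the length scale cancel between numerator and denominator), P = [∫_{0}^{0.91} e^(-2·u) du] / [∫_{0}^{∞} e^(-2·u) du].
Using ∫ e^(-2·u) du = -e^(-2·u)/2, the numerator is 1/2 - e^(-91/50)/2 and the denominator is 1/2.
This works out to P = 0.83797.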